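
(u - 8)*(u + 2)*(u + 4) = u^3 - 2*u^2 - 40*u - 64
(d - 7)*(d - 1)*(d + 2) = d^3 - 6*d^2 - 9*d + 14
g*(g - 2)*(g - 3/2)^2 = g^4 - 5*g^3 + 33*g^2/4 - 9*g/2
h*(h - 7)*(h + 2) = h^3 - 5*h^2 - 14*h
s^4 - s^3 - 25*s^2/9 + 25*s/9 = s*(s - 5/3)*(s - 1)*(s + 5/3)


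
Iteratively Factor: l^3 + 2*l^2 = (l)*(l^2 + 2*l) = l^2*(l + 2)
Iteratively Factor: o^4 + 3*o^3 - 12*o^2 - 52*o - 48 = (o + 2)*(o^3 + o^2 - 14*o - 24) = (o + 2)^2*(o^2 - o - 12) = (o - 4)*(o + 2)^2*(o + 3)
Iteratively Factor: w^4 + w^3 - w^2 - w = (w - 1)*(w^3 + 2*w^2 + w) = (w - 1)*(w + 1)*(w^2 + w) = w*(w - 1)*(w + 1)*(w + 1)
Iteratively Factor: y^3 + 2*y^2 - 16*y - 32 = (y - 4)*(y^2 + 6*y + 8) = (y - 4)*(y + 2)*(y + 4)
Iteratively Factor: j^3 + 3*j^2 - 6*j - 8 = (j - 2)*(j^2 + 5*j + 4) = (j - 2)*(j + 1)*(j + 4)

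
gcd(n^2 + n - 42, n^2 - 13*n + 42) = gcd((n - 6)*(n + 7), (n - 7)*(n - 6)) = n - 6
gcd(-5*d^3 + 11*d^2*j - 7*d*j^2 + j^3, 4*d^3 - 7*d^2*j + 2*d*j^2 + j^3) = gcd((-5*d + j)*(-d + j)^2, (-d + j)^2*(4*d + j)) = d^2 - 2*d*j + j^2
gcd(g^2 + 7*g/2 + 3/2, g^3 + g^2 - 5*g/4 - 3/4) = g + 1/2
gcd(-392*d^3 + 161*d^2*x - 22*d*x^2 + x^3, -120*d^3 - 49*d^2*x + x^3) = -8*d + x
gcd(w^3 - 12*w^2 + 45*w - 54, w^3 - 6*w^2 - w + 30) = w - 3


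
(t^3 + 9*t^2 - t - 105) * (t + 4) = t^4 + 13*t^3 + 35*t^2 - 109*t - 420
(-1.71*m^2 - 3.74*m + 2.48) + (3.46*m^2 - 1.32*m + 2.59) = 1.75*m^2 - 5.06*m + 5.07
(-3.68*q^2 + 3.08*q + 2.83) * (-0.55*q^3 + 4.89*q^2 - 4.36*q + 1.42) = 2.024*q^5 - 19.6892*q^4 + 29.5495*q^3 - 4.8157*q^2 - 7.9652*q + 4.0186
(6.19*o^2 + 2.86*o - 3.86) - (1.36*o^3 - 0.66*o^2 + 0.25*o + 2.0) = -1.36*o^3 + 6.85*o^2 + 2.61*o - 5.86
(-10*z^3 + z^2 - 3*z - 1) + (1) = -10*z^3 + z^2 - 3*z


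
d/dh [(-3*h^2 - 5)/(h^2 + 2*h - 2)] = 2*(-3*h^2 + 11*h + 5)/(h^4 + 4*h^3 - 8*h + 4)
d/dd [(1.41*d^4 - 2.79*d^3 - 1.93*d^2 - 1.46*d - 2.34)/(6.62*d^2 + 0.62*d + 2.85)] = (18.6684*d^5 - 15.8472*d^4 + 12.6144*d^3 - 15.3859*d^2 + 19.9806*d - 2.7102)/(43.8244*d^4 + 8.2088*d^3 + 38.1184*d^2 + 3.534*d + 8.1225)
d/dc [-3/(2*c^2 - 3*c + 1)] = 3*(4*c - 3)/(2*c^2 - 3*c + 1)^2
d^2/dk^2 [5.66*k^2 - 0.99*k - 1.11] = 11.3200000000000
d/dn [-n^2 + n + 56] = 1 - 2*n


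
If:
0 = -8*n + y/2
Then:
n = y/16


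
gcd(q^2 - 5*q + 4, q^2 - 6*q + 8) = q - 4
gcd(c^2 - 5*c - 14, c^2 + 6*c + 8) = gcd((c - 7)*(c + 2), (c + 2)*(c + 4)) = c + 2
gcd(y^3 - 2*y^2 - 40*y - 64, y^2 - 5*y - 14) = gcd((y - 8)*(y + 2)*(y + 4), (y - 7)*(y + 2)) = y + 2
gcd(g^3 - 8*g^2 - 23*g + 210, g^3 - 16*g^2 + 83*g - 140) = g - 7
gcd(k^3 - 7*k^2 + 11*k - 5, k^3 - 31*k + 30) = k^2 - 6*k + 5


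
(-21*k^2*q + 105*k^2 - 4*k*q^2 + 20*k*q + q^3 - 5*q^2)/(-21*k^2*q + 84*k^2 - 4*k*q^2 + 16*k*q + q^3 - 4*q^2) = (q - 5)/(q - 4)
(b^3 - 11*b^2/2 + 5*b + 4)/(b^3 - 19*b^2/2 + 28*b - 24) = (2*b^2 - 3*b - 2)/(2*b^2 - 11*b + 12)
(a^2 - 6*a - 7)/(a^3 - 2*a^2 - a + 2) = (a - 7)/(a^2 - 3*a + 2)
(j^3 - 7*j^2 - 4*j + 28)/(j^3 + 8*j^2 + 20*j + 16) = (j^2 - 9*j + 14)/(j^2 + 6*j + 8)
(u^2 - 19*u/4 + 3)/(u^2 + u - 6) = (u^2 - 19*u/4 + 3)/(u^2 + u - 6)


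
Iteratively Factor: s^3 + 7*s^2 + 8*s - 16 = (s + 4)*(s^2 + 3*s - 4) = (s - 1)*(s + 4)*(s + 4)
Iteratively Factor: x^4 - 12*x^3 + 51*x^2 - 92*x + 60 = (x - 2)*(x^3 - 10*x^2 + 31*x - 30) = (x - 5)*(x - 2)*(x^2 - 5*x + 6) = (x - 5)*(x - 3)*(x - 2)*(x - 2)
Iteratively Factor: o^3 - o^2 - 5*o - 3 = (o + 1)*(o^2 - 2*o - 3) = (o + 1)^2*(o - 3)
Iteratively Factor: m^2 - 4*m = (m - 4)*(m)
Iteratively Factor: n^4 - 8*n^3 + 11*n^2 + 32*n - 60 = (n - 5)*(n^3 - 3*n^2 - 4*n + 12) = (n - 5)*(n - 2)*(n^2 - n - 6) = (n - 5)*(n - 3)*(n - 2)*(n + 2)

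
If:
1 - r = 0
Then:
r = 1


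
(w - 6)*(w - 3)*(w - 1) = w^3 - 10*w^2 + 27*w - 18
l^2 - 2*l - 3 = (l - 3)*(l + 1)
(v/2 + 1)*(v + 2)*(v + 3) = v^3/2 + 7*v^2/2 + 8*v + 6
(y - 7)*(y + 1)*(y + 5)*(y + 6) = y^4 + 5*y^3 - 43*y^2 - 257*y - 210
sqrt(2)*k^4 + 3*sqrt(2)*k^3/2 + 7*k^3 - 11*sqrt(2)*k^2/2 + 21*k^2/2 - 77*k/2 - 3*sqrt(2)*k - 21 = (k - 2)*(k + 3)*(k + 7*sqrt(2)/2)*(sqrt(2)*k + sqrt(2)/2)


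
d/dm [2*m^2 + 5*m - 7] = 4*m + 5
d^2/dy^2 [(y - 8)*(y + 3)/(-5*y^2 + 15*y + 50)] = 4*(y^3 + 21*y^2 - 33*y + 103)/(5*(y^6 - 9*y^5 - 3*y^4 + 153*y^3 + 30*y^2 - 900*y - 1000))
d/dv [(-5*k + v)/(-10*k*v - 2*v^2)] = (-v*(5*k + v) - (5*k - v)*(5*k + 2*v))/(2*v^2*(5*k + v)^2)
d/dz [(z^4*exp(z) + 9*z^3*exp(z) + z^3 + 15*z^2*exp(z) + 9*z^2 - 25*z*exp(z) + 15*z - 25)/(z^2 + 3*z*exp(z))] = (z^6*exp(z) + 11*z^5*exp(z) + 9*z^4*exp(2*z) + 21*z^4*exp(z) + z^4 + 54*z^3*exp(2*z) - 46*z^3*exp(z) + 45*z^2*exp(2*z) + 7*z^2*exp(z) - 15*z^2 + 75*z*exp(z) + 50*z + 75*exp(z))/(z^2*(z^2 + 6*z*exp(z) + 9*exp(2*z)))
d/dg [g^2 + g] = 2*g + 1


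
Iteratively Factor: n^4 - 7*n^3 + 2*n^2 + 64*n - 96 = (n - 2)*(n^3 - 5*n^2 - 8*n + 48) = (n - 4)*(n - 2)*(n^2 - n - 12) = (n - 4)*(n - 2)*(n + 3)*(n - 4)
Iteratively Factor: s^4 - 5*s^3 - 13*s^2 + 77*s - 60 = (s - 1)*(s^3 - 4*s^2 - 17*s + 60) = (s - 5)*(s - 1)*(s^2 + s - 12) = (s - 5)*(s - 3)*(s - 1)*(s + 4)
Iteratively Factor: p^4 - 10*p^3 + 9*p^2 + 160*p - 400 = (p - 5)*(p^3 - 5*p^2 - 16*p + 80) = (p - 5)^2*(p^2 - 16) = (p - 5)^2*(p - 4)*(p + 4)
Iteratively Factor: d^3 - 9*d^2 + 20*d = (d - 4)*(d^2 - 5*d) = d*(d - 4)*(d - 5)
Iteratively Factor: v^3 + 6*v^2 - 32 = (v - 2)*(v^2 + 8*v + 16) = (v - 2)*(v + 4)*(v + 4)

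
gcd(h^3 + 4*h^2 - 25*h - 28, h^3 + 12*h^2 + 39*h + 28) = h^2 + 8*h + 7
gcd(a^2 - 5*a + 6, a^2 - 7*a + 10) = a - 2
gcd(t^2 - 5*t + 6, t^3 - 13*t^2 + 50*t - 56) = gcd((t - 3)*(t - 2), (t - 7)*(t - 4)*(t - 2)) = t - 2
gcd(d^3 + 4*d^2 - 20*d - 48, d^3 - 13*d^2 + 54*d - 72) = d - 4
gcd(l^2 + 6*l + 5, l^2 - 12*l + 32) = 1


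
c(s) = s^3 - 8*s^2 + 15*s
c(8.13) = 130.54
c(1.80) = 6.91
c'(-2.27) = 66.78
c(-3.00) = -144.00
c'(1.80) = -4.08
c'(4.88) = 8.36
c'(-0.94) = 32.69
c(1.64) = 7.49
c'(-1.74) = 51.92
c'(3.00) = -6.00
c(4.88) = -1.10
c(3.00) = 0.00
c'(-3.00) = 90.00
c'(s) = 3*s^2 - 16*s + 15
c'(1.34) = -1.05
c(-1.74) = -55.59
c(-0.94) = -22.00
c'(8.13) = 83.21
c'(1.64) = -3.17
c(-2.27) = -86.97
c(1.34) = 8.14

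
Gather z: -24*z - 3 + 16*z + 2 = -8*z - 1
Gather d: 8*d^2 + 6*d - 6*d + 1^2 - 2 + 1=8*d^2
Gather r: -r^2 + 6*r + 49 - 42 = -r^2 + 6*r + 7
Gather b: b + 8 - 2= b + 6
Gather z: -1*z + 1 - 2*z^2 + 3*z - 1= -2*z^2 + 2*z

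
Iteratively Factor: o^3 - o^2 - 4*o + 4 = (o - 1)*(o^2 - 4) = (o - 2)*(o - 1)*(o + 2)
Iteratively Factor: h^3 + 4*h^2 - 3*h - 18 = (h + 3)*(h^2 + h - 6) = (h - 2)*(h + 3)*(h + 3)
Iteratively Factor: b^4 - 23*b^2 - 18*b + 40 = (b + 4)*(b^3 - 4*b^2 - 7*b + 10) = (b - 5)*(b + 4)*(b^2 + b - 2) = (b - 5)*(b - 1)*(b + 4)*(b + 2)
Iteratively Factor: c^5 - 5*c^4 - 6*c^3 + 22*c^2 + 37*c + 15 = (c - 3)*(c^4 - 2*c^3 - 12*c^2 - 14*c - 5) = (c - 3)*(c + 1)*(c^3 - 3*c^2 - 9*c - 5) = (c - 5)*(c - 3)*(c + 1)*(c^2 + 2*c + 1) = (c - 5)*(c - 3)*(c + 1)^2*(c + 1)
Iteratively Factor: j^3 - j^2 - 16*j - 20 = (j - 5)*(j^2 + 4*j + 4) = (j - 5)*(j + 2)*(j + 2)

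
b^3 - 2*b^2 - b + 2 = (b - 2)*(b - 1)*(b + 1)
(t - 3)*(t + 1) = t^2 - 2*t - 3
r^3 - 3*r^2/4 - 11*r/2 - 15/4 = (r - 3)*(r + 1)*(r + 5/4)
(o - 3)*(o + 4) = o^2 + o - 12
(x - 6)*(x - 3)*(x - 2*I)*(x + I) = x^4 - 9*x^3 - I*x^3 + 20*x^2 + 9*I*x^2 - 18*x - 18*I*x + 36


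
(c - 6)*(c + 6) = c^2 - 36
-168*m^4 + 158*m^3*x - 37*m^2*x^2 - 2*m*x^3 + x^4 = (-4*m + x)*(-3*m + x)*(-2*m + x)*(7*m + x)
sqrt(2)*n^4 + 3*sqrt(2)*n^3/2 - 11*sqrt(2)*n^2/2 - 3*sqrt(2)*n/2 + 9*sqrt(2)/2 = (n - 3/2)*(n - 1)*(n + 3)*(sqrt(2)*n + sqrt(2))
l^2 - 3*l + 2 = (l - 2)*(l - 1)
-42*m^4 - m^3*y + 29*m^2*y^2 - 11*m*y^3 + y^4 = (-7*m + y)*(-3*m + y)*(-2*m + y)*(m + y)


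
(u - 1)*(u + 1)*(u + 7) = u^3 + 7*u^2 - u - 7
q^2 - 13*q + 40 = (q - 8)*(q - 5)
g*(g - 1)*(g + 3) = g^3 + 2*g^2 - 3*g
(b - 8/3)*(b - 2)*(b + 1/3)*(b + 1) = b^4 - 10*b^3/3 - 5*b^2/9 + 50*b/9 + 16/9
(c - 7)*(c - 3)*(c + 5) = c^3 - 5*c^2 - 29*c + 105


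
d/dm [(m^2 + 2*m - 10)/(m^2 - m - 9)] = (-3*m^2 + 2*m - 28)/(m^4 - 2*m^3 - 17*m^2 + 18*m + 81)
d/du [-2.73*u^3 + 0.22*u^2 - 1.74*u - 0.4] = -8.19*u^2 + 0.44*u - 1.74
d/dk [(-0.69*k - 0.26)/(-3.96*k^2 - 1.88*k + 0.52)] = (2.7324*k^2 + 1.2972*k - (0.69*k + 0.26)*(7.92*k + 1.88) - 0.3588)/(3.96*k^2 + 1.88*k - 0.52)^2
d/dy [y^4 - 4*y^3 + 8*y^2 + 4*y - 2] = 4*y^3 - 12*y^2 + 16*y + 4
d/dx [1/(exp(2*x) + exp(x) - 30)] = (-2*exp(x) - 1)*exp(x)/(exp(2*x) + exp(x) - 30)^2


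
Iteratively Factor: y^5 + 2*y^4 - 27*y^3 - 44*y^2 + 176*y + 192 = (y - 3)*(y^4 + 5*y^3 - 12*y^2 - 80*y - 64) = (y - 4)*(y - 3)*(y^3 + 9*y^2 + 24*y + 16) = (y - 4)*(y - 3)*(y + 4)*(y^2 + 5*y + 4) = (y - 4)*(y - 3)*(y + 1)*(y + 4)*(y + 4)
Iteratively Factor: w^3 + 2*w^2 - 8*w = (w - 2)*(w^2 + 4*w) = w*(w - 2)*(w + 4)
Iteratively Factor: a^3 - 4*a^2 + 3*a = (a)*(a^2 - 4*a + 3) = a*(a - 3)*(a - 1)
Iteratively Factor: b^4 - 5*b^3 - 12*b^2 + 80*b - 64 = (b + 4)*(b^3 - 9*b^2 + 24*b - 16) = (b - 4)*(b + 4)*(b^2 - 5*b + 4) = (b - 4)^2*(b + 4)*(b - 1)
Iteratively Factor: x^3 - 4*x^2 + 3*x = (x)*(x^2 - 4*x + 3) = x*(x - 1)*(x - 3)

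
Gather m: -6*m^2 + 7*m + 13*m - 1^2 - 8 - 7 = -6*m^2 + 20*m - 16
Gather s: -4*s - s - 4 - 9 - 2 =-5*s - 15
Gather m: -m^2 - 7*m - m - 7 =-m^2 - 8*m - 7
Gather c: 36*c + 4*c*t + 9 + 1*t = c*(4*t + 36) + t + 9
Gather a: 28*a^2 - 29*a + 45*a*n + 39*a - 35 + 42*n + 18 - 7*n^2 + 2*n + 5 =28*a^2 + a*(45*n + 10) - 7*n^2 + 44*n - 12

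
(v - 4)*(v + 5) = v^2 + v - 20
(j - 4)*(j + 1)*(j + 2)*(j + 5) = j^4 + 4*j^3 - 15*j^2 - 58*j - 40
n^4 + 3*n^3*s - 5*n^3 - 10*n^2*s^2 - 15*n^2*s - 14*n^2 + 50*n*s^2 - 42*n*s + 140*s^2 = (n - 7)*(n + 2)*(n - 2*s)*(n + 5*s)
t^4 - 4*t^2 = t^2*(t - 2)*(t + 2)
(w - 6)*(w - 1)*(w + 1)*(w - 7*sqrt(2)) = w^4 - 7*sqrt(2)*w^3 - 6*w^3 - w^2 + 42*sqrt(2)*w^2 + 6*w + 7*sqrt(2)*w - 42*sqrt(2)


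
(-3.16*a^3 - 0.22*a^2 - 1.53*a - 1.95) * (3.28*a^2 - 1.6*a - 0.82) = -10.3648*a^5 + 4.3344*a^4 - 2.0752*a^3 - 3.7676*a^2 + 4.3746*a + 1.599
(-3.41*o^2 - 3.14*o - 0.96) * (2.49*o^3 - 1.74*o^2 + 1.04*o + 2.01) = -8.4909*o^5 - 1.8852*o^4 - 0.473199999999999*o^3 - 8.4493*o^2 - 7.3098*o - 1.9296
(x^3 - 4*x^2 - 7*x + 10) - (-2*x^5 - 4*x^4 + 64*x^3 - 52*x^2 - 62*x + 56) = 2*x^5 + 4*x^4 - 63*x^3 + 48*x^2 + 55*x - 46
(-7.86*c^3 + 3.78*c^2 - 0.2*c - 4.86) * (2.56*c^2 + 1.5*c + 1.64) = -20.1216*c^5 - 2.1132*c^4 - 7.7324*c^3 - 6.5424*c^2 - 7.618*c - 7.9704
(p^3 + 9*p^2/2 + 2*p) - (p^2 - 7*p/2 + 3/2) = p^3 + 7*p^2/2 + 11*p/2 - 3/2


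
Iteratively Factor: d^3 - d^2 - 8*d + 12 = (d - 2)*(d^2 + d - 6) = (d - 2)^2*(d + 3)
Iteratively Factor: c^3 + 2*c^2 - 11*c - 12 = (c + 1)*(c^2 + c - 12) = (c - 3)*(c + 1)*(c + 4)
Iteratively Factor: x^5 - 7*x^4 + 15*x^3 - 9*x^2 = (x)*(x^4 - 7*x^3 + 15*x^2 - 9*x) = x*(x - 3)*(x^3 - 4*x^2 + 3*x) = x*(x - 3)*(x - 1)*(x^2 - 3*x) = x^2*(x - 3)*(x - 1)*(x - 3)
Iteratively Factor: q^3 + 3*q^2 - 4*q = (q)*(q^2 + 3*q - 4) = q*(q + 4)*(q - 1)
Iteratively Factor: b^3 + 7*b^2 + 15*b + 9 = (b + 3)*(b^2 + 4*b + 3) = (b + 3)^2*(b + 1)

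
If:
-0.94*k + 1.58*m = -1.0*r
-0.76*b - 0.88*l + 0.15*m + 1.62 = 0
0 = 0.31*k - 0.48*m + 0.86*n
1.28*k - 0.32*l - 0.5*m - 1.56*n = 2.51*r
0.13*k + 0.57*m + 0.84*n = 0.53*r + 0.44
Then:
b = -3.77806461367366*r - 1.42412523122791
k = 2.66701266760109*r + 0.988205114643112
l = 3.42545222542512*r + 3.17104897786476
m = 0.953792346547484*r + 0.587919498585143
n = -0.429015814666914*r - 0.0280723560680189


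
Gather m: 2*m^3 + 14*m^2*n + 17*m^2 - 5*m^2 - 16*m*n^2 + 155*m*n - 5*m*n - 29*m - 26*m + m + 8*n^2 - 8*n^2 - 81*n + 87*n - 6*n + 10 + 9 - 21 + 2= 2*m^3 + m^2*(14*n + 12) + m*(-16*n^2 + 150*n - 54)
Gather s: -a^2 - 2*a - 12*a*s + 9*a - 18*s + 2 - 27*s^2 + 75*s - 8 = -a^2 + 7*a - 27*s^2 + s*(57 - 12*a) - 6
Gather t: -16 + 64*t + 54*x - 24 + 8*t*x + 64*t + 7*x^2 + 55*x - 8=t*(8*x + 128) + 7*x^2 + 109*x - 48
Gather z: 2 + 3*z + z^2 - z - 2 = z^2 + 2*z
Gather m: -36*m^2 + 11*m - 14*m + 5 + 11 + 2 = -36*m^2 - 3*m + 18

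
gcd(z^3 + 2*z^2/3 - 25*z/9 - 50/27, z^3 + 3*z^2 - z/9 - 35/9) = z + 5/3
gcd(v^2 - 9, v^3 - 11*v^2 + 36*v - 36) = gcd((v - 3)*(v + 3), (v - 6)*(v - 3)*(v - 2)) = v - 3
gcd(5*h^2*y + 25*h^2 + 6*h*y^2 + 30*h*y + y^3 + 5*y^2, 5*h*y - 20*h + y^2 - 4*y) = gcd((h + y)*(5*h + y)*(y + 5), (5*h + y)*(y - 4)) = 5*h + y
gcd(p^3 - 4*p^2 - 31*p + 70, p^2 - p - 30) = p + 5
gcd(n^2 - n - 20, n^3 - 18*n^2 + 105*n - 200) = n - 5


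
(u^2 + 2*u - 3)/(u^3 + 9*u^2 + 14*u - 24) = (u + 3)/(u^2 + 10*u + 24)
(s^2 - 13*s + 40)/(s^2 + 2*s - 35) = (s - 8)/(s + 7)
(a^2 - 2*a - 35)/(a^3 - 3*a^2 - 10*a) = (-a^2 + 2*a + 35)/(a*(-a^2 + 3*a + 10))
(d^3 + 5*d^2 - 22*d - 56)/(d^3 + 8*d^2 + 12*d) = (d^2 + 3*d - 28)/(d*(d + 6))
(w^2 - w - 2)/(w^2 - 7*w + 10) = (w + 1)/(w - 5)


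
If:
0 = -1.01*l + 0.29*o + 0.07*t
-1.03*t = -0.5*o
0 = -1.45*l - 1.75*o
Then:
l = 0.00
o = 0.00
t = 0.00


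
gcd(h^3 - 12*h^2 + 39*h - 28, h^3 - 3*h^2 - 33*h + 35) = h^2 - 8*h + 7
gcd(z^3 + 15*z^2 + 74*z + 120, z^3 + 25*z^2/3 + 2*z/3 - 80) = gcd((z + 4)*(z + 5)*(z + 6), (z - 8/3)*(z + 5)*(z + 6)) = z^2 + 11*z + 30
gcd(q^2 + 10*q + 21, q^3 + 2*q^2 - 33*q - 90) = q + 3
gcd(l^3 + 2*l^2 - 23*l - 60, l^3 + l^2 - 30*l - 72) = l^2 + 7*l + 12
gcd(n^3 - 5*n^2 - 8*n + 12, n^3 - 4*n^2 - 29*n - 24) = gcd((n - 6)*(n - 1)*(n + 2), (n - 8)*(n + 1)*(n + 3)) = 1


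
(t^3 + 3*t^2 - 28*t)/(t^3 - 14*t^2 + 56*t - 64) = t*(t + 7)/(t^2 - 10*t + 16)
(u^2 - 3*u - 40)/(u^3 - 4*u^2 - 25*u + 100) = (u - 8)/(u^2 - 9*u + 20)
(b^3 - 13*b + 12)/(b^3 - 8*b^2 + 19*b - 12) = (b + 4)/(b - 4)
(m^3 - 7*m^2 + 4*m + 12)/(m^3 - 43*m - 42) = (m^2 - 8*m + 12)/(m^2 - m - 42)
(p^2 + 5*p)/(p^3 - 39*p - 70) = p/(p^2 - 5*p - 14)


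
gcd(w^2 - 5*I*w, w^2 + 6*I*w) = w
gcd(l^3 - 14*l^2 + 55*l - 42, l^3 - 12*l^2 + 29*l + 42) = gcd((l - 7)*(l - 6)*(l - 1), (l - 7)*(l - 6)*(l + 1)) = l^2 - 13*l + 42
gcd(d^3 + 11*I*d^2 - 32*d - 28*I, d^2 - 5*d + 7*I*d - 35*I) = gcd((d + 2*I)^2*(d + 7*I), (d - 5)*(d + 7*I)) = d + 7*I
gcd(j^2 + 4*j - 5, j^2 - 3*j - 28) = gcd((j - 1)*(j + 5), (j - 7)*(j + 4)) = 1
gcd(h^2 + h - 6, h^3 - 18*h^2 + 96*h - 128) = h - 2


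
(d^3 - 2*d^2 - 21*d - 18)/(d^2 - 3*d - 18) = d + 1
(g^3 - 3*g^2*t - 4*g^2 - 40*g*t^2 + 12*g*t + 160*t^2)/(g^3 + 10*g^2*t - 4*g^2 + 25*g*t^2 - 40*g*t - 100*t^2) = (g - 8*t)/(g + 5*t)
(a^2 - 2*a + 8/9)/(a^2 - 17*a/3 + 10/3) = (a - 4/3)/(a - 5)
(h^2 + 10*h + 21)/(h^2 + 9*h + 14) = (h + 3)/(h + 2)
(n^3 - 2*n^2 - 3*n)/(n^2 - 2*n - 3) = n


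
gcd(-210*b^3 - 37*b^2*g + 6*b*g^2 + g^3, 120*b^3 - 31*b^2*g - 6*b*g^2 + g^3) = 5*b + g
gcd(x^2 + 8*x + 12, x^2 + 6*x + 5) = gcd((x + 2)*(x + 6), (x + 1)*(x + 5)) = 1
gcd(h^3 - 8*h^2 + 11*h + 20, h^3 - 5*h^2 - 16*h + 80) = h^2 - 9*h + 20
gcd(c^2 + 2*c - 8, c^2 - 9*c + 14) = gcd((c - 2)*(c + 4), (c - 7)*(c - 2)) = c - 2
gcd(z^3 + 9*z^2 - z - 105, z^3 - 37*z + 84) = z^2 + 4*z - 21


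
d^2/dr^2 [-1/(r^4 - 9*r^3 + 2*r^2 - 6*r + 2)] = 2*((6*r^2 - 27*r + 2)*(r^4 - 9*r^3 + 2*r^2 - 6*r + 2) - (4*r^3 - 27*r^2 + 4*r - 6)^2)/(r^4 - 9*r^3 + 2*r^2 - 6*r + 2)^3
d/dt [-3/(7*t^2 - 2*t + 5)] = 6*(7*t - 1)/(7*t^2 - 2*t + 5)^2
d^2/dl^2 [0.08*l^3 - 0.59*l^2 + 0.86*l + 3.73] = 0.48*l - 1.18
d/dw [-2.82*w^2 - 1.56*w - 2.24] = -5.64*w - 1.56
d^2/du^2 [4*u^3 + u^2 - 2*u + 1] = 24*u + 2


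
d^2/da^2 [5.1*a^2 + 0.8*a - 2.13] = 10.2000000000000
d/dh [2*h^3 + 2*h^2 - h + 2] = 6*h^2 + 4*h - 1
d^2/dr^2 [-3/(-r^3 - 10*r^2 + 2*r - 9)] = 6*(-(3*r + 10)*(r^3 + 10*r^2 - 2*r + 9) + (3*r^2 + 20*r - 2)^2)/(r^3 + 10*r^2 - 2*r + 9)^3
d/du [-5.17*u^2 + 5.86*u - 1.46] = 5.86 - 10.34*u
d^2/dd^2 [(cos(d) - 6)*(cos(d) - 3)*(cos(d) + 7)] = 177*cos(d)/4 + 4*cos(2*d) - 9*cos(3*d)/4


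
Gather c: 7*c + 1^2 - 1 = 7*c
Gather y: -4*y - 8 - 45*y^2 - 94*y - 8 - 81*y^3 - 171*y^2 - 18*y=-81*y^3 - 216*y^2 - 116*y - 16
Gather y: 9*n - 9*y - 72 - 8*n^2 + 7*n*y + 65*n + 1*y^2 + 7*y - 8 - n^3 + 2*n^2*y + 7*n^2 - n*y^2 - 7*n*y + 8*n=-n^3 - n^2 + 82*n + y^2*(1 - n) + y*(2*n^2 - 2) - 80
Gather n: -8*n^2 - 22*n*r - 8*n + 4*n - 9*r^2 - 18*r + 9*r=-8*n^2 + n*(-22*r - 4) - 9*r^2 - 9*r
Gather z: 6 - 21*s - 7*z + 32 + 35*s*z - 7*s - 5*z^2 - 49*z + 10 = -28*s - 5*z^2 + z*(35*s - 56) + 48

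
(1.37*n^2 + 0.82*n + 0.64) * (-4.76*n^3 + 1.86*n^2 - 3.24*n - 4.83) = -6.5212*n^5 - 1.355*n^4 - 5.96*n^3 - 8.0835*n^2 - 6.0342*n - 3.0912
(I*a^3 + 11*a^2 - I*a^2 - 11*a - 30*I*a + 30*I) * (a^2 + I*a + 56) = I*a^5 + 10*a^4 - I*a^4 - 10*a^3 + 37*I*a^3 + 646*a^2 - 37*I*a^2 - 646*a - 1680*I*a + 1680*I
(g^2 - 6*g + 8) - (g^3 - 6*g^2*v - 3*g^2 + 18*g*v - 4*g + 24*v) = -g^3 + 6*g^2*v + 4*g^2 - 18*g*v - 2*g - 24*v + 8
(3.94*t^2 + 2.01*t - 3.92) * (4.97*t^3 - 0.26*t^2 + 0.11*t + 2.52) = 19.5818*t^5 + 8.9653*t^4 - 19.5716*t^3 + 11.1691*t^2 + 4.634*t - 9.8784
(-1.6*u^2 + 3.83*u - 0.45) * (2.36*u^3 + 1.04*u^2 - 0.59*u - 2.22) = -3.776*u^5 + 7.3748*u^4 + 3.8652*u^3 + 0.8243*u^2 - 8.2371*u + 0.999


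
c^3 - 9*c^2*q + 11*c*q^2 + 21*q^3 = (c - 7*q)*(c - 3*q)*(c + q)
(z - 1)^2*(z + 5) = z^3 + 3*z^2 - 9*z + 5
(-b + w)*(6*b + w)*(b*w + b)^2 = -6*b^4*w^2 - 12*b^4*w - 6*b^4 + 5*b^3*w^3 + 10*b^3*w^2 + 5*b^3*w + b^2*w^4 + 2*b^2*w^3 + b^2*w^2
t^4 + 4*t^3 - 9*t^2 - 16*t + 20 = (t - 2)*(t - 1)*(t + 2)*(t + 5)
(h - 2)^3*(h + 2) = h^4 - 4*h^3 + 16*h - 16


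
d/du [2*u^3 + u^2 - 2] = 2*u*(3*u + 1)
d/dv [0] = 0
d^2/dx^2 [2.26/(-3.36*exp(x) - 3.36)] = 0.672619047619047*(1 - exp(x))*exp(x)/(exp(x) + 1)^3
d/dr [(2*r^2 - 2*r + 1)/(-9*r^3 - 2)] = (18*r^4 - 36*r^3 + 27*r^2 - 8*r + 4)/(81*r^6 + 36*r^3 + 4)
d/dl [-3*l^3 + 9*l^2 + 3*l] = -9*l^2 + 18*l + 3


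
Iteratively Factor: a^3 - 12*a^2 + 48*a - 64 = (a - 4)*(a^2 - 8*a + 16) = (a - 4)^2*(a - 4)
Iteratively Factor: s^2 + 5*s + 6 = (s + 2)*(s + 3)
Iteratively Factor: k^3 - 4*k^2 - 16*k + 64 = (k - 4)*(k^2 - 16) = (k - 4)*(k + 4)*(k - 4)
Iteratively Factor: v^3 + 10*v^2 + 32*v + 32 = (v + 4)*(v^2 + 6*v + 8) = (v + 2)*(v + 4)*(v + 4)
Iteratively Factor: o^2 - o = (o - 1)*(o)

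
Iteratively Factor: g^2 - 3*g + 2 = (g - 2)*(g - 1)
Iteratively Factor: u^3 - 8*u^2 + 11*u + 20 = (u - 5)*(u^2 - 3*u - 4) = (u - 5)*(u + 1)*(u - 4)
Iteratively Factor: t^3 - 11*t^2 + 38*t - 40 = (t - 5)*(t^2 - 6*t + 8) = (t - 5)*(t - 4)*(t - 2)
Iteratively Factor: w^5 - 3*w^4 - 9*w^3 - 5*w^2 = (w + 1)*(w^4 - 4*w^3 - 5*w^2) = w*(w + 1)*(w^3 - 4*w^2 - 5*w) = w*(w - 5)*(w + 1)*(w^2 + w) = w^2*(w - 5)*(w + 1)*(w + 1)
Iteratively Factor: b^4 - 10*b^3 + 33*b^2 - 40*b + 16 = (b - 1)*(b^3 - 9*b^2 + 24*b - 16) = (b - 4)*(b - 1)*(b^2 - 5*b + 4) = (b - 4)^2*(b - 1)*(b - 1)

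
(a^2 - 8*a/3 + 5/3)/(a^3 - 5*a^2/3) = (a - 1)/a^2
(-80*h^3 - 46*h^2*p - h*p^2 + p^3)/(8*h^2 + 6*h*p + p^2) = (-40*h^2 - 3*h*p + p^2)/(4*h + p)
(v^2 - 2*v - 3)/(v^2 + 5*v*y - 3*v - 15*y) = (v + 1)/(v + 5*y)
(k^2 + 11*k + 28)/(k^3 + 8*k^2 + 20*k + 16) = (k + 7)/(k^2 + 4*k + 4)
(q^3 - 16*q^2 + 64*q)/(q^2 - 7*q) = (q^2 - 16*q + 64)/(q - 7)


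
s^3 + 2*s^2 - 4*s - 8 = (s - 2)*(s + 2)^2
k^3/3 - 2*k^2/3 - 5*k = k*(k/3 + 1)*(k - 5)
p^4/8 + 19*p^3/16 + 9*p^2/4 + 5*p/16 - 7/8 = (p/4 + 1/4)*(p/2 + 1)*(p - 1/2)*(p + 7)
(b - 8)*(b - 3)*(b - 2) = b^3 - 13*b^2 + 46*b - 48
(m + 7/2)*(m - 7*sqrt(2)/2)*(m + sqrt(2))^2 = m^4 - 3*sqrt(2)*m^3/2 + 7*m^3/2 - 12*m^2 - 21*sqrt(2)*m^2/4 - 42*m - 7*sqrt(2)*m - 49*sqrt(2)/2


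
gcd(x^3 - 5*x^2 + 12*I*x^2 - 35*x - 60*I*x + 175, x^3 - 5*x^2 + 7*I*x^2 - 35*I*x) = x^2 + x*(-5 + 7*I) - 35*I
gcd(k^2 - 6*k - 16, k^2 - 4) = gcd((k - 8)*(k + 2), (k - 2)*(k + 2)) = k + 2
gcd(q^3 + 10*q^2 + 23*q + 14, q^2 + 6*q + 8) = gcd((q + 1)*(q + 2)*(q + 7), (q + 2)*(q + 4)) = q + 2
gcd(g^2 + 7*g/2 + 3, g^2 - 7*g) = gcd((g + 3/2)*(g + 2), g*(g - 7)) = 1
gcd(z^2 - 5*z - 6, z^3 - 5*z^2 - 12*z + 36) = z - 6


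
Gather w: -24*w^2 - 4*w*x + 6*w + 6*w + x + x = -24*w^2 + w*(12 - 4*x) + 2*x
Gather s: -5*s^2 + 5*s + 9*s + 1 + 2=-5*s^2 + 14*s + 3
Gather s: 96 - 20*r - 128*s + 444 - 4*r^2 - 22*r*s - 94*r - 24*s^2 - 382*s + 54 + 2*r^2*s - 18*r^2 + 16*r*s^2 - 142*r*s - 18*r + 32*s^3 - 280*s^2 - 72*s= -22*r^2 - 132*r + 32*s^3 + s^2*(16*r - 304) + s*(2*r^2 - 164*r - 582) + 594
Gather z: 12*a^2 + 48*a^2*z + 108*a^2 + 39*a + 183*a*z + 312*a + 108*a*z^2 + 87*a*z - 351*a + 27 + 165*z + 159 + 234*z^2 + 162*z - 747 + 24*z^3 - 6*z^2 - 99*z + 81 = 120*a^2 + 24*z^3 + z^2*(108*a + 228) + z*(48*a^2 + 270*a + 228) - 480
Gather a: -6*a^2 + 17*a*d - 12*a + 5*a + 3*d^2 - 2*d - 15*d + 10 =-6*a^2 + a*(17*d - 7) + 3*d^2 - 17*d + 10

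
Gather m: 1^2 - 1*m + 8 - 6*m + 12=21 - 7*m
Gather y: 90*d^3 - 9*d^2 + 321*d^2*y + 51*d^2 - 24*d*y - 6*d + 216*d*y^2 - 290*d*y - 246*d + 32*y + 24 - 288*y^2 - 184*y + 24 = 90*d^3 + 42*d^2 - 252*d + y^2*(216*d - 288) + y*(321*d^2 - 314*d - 152) + 48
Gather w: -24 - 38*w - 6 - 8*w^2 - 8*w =-8*w^2 - 46*w - 30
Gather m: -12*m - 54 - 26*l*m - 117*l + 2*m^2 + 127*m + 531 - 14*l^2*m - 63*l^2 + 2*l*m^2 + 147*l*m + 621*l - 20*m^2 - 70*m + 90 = -63*l^2 + 504*l + m^2*(2*l - 18) + m*(-14*l^2 + 121*l + 45) + 567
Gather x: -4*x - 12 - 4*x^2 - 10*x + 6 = -4*x^2 - 14*x - 6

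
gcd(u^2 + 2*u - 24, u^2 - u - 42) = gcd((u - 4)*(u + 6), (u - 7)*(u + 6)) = u + 6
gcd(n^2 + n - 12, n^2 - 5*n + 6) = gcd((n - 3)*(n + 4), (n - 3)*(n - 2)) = n - 3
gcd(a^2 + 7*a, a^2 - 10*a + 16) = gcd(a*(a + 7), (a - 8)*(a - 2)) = 1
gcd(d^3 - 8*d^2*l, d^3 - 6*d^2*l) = d^2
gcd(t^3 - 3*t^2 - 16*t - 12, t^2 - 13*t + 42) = t - 6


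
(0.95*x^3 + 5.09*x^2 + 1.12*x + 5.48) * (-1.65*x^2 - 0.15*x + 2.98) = -1.5675*x^5 - 8.541*x^4 + 0.2195*x^3 + 5.9582*x^2 + 2.5156*x + 16.3304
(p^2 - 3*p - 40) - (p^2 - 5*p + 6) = 2*p - 46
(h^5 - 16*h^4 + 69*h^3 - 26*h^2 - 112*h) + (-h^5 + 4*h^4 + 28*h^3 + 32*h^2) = -12*h^4 + 97*h^3 + 6*h^2 - 112*h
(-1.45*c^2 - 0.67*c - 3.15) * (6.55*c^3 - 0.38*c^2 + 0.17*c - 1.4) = -9.4975*c^5 - 3.8375*c^4 - 20.6244*c^3 + 3.1131*c^2 + 0.4025*c + 4.41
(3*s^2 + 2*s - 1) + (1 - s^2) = 2*s^2 + 2*s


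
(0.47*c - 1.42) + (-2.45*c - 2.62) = -1.98*c - 4.04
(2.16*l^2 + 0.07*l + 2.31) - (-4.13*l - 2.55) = 2.16*l^2 + 4.2*l + 4.86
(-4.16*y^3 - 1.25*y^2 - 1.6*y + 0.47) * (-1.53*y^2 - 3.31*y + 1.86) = 6.3648*y^5 + 15.6821*y^4 - 1.1521*y^3 + 2.2519*y^2 - 4.5317*y + 0.8742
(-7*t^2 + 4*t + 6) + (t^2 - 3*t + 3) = -6*t^2 + t + 9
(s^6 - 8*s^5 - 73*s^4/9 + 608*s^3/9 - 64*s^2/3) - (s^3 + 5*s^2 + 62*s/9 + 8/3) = s^6 - 8*s^5 - 73*s^4/9 + 599*s^3/9 - 79*s^2/3 - 62*s/9 - 8/3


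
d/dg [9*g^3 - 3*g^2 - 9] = 3*g*(9*g - 2)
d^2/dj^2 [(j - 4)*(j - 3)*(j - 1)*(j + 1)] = 12*j^2 - 42*j + 22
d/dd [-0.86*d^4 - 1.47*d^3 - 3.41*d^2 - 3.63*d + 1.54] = -3.44*d^3 - 4.41*d^2 - 6.82*d - 3.63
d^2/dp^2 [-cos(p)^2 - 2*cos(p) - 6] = 2*cos(p) + 2*cos(2*p)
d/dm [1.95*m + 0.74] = 1.95000000000000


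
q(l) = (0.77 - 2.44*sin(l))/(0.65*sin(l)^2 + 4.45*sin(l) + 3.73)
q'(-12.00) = -0.27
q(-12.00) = -0.09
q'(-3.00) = 1.26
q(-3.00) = 0.36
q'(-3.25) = 0.70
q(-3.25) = 0.12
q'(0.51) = -0.30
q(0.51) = -0.07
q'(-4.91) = -0.03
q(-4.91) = -0.19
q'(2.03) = 0.08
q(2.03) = -0.17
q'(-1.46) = -429.36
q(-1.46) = -63.07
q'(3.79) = 5.52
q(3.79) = 1.75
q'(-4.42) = 0.05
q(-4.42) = -0.18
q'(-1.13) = -78.40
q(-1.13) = 12.56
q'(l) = (0.77 - 2.44*sin(l))*(-1.3*sin(l)*cos(l) - 4.45*cos(l))/(0.65*sin(l)^2 + 4.45*sin(l) + 3.73)^2 - 2.44*cos(l)/(0.65*sin(l)^2 + 4.45*sin(l) + 3.73)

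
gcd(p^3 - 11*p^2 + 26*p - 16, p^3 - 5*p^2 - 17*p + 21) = p - 1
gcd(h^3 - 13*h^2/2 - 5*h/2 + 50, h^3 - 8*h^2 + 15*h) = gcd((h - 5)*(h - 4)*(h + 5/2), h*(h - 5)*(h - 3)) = h - 5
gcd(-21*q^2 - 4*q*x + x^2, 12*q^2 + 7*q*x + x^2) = 3*q + x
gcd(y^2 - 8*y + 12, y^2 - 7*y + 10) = y - 2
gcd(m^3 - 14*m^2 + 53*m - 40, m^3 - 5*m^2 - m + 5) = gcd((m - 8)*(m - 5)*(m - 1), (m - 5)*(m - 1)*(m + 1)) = m^2 - 6*m + 5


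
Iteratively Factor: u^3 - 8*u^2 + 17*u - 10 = (u - 5)*(u^2 - 3*u + 2) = (u - 5)*(u - 1)*(u - 2)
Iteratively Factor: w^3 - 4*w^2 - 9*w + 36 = (w - 4)*(w^2 - 9) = (w - 4)*(w + 3)*(w - 3)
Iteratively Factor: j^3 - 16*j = (j + 4)*(j^2 - 4*j) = (j - 4)*(j + 4)*(j)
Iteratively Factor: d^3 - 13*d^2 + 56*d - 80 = (d - 4)*(d^2 - 9*d + 20) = (d - 5)*(d - 4)*(d - 4)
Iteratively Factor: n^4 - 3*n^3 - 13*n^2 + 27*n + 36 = (n + 3)*(n^3 - 6*n^2 + 5*n + 12) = (n - 3)*(n + 3)*(n^2 - 3*n - 4) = (n - 4)*(n - 3)*(n + 3)*(n + 1)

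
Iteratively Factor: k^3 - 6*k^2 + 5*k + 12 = (k - 4)*(k^2 - 2*k - 3) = (k - 4)*(k - 3)*(k + 1)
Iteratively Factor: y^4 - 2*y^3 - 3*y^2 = (y)*(y^3 - 2*y^2 - 3*y) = y*(y + 1)*(y^2 - 3*y) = y*(y - 3)*(y + 1)*(y)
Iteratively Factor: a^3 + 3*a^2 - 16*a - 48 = (a + 3)*(a^2 - 16) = (a + 3)*(a + 4)*(a - 4)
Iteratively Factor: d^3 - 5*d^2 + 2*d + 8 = (d + 1)*(d^2 - 6*d + 8) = (d - 4)*(d + 1)*(d - 2)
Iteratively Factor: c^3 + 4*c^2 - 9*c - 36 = (c + 3)*(c^2 + c - 12) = (c - 3)*(c + 3)*(c + 4)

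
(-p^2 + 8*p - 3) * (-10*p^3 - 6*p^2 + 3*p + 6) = 10*p^5 - 74*p^4 - 21*p^3 + 36*p^2 + 39*p - 18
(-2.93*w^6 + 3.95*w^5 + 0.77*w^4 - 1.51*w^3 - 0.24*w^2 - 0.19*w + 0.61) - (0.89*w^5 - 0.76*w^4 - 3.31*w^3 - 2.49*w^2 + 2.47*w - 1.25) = -2.93*w^6 + 3.06*w^5 + 1.53*w^4 + 1.8*w^3 + 2.25*w^2 - 2.66*w + 1.86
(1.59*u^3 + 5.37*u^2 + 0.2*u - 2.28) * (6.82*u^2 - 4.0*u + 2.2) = 10.8438*u^5 + 30.2634*u^4 - 16.618*u^3 - 4.5356*u^2 + 9.56*u - 5.016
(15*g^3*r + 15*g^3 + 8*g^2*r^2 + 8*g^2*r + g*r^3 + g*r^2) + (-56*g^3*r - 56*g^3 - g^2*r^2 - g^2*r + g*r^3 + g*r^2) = -41*g^3*r - 41*g^3 + 7*g^2*r^2 + 7*g^2*r + 2*g*r^3 + 2*g*r^2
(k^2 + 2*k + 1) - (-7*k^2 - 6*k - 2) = 8*k^2 + 8*k + 3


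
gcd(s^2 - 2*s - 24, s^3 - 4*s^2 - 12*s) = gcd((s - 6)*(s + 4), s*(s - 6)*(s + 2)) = s - 6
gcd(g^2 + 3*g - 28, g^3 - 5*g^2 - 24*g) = 1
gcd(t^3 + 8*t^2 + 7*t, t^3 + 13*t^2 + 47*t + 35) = t^2 + 8*t + 7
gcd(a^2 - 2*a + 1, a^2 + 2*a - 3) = a - 1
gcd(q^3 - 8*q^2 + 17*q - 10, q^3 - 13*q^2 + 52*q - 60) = q^2 - 7*q + 10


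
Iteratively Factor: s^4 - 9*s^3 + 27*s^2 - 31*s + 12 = (s - 1)*(s^3 - 8*s^2 + 19*s - 12) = (s - 3)*(s - 1)*(s^2 - 5*s + 4) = (s - 3)*(s - 1)^2*(s - 4)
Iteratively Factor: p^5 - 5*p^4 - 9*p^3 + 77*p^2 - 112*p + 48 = (p - 4)*(p^4 - p^3 - 13*p^2 + 25*p - 12) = (p - 4)*(p - 1)*(p^3 - 13*p + 12) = (p - 4)*(p - 1)^2*(p^2 + p - 12) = (p - 4)*(p - 1)^2*(p + 4)*(p - 3)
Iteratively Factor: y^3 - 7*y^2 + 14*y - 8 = (y - 4)*(y^2 - 3*y + 2) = (y - 4)*(y - 1)*(y - 2)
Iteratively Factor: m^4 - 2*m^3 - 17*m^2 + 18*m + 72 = (m - 3)*(m^3 + m^2 - 14*m - 24) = (m - 3)*(m + 2)*(m^2 - m - 12) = (m - 3)*(m + 2)*(m + 3)*(m - 4)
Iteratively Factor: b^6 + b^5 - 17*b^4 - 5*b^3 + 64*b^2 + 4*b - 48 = (b + 1)*(b^5 - 17*b^3 + 12*b^2 + 52*b - 48) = (b - 2)*(b + 1)*(b^4 + 2*b^3 - 13*b^2 - 14*b + 24) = (b - 2)*(b + 1)*(b + 4)*(b^3 - 2*b^2 - 5*b + 6) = (b - 2)*(b - 1)*(b + 1)*(b + 4)*(b^2 - b - 6) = (b - 3)*(b - 2)*(b - 1)*(b + 1)*(b + 4)*(b + 2)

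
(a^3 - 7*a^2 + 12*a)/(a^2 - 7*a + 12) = a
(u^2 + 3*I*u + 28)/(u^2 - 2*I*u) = (u^2 + 3*I*u + 28)/(u*(u - 2*I))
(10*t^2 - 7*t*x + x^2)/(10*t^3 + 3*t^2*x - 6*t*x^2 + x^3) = 1/(t + x)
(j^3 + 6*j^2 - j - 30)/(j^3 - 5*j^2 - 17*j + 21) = (j^2 + 3*j - 10)/(j^2 - 8*j + 7)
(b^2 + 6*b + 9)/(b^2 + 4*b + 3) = (b + 3)/(b + 1)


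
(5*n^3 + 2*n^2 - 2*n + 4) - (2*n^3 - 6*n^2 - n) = 3*n^3 + 8*n^2 - n + 4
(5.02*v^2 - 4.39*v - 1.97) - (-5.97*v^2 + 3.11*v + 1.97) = 10.99*v^2 - 7.5*v - 3.94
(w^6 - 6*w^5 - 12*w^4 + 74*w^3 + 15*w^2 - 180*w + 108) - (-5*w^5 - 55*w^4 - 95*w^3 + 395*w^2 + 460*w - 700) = w^6 - w^5 + 43*w^4 + 169*w^3 - 380*w^2 - 640*w + 808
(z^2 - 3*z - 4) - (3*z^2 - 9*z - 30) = -2*z^2 + 6*z + 26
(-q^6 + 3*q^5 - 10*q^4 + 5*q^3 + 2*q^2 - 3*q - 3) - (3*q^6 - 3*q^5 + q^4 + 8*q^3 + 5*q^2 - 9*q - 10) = -4*q^6 + 6*q^5 - 11*q^4 - 3*q^3 - 3*q^2 + 6*q + 7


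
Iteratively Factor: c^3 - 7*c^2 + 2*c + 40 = (c - 4)*(c^2 - 3*c - 10) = (c - 4)*(c + 2)*(c - 5)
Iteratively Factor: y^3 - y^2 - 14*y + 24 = (y + 4)*(y^2 - 5*y + 6) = (y - 2)*(y + 4)*(y - 3)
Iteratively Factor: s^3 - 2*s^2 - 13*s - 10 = (s - 5)*(s^2 + 3*s + 2) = (s - 5)*(s + 1)*(s + 2)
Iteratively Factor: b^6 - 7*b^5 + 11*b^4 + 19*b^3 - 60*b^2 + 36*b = (b - 3)*(b^5 - 4*b^4 - b^3 + 16*b^2 - 12*b) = (b - 3)*(b - 1)*(b^4 - 3*b^3 - 4*b^2 + 12*b) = (b - 3)*(b - 2)*(b - 1)*(b^3 - b^2 - 6*b) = (b - 3)^2*(b - 2)*(b - 1)*(b^2 + 2*b) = b*(b - 3)^2*(b - 2)*(b - 1)*(b + 2)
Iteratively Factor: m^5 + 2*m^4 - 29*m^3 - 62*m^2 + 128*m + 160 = (m + 4)*(m^4 - 2*m^3 - 21*m^2 + 22*m + 40) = (m + 4)^2*(m^3 - 6*m^2 + 3*m + 10) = (m - 5)*(m + 4)^2*(m^2 - m - 2) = (m - 5)*(m + 1)*(m + 4)^2*(m - 2)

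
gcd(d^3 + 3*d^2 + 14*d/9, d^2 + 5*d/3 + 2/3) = d + 2/3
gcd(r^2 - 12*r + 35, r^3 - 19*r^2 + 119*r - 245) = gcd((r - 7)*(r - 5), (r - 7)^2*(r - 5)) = r^2 - 12*r + 35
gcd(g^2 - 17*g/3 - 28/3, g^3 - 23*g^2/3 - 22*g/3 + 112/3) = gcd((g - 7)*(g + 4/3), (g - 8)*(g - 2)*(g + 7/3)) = 1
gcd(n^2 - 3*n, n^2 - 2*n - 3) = n - 3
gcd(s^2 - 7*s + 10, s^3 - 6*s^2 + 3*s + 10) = s^2 - 7*s + 10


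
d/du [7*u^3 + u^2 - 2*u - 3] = 21*u^2 + 2*u - 2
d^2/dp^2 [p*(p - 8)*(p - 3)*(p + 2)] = 12*p^2 - 54*p + 4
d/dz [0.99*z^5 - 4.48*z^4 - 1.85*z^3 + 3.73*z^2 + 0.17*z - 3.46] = 4.95*z^4 - 17.92*z^3 - 5.55*z^2 + 7.46*z + 0.17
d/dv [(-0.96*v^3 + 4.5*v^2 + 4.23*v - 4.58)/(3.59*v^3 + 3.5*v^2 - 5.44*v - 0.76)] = (-19.515*v^4 - 19.9266*v^3 + 12.2304*v^2 + 25.22*v - 28.13)/(12.8881*v^6 + 25.13*v^5 - 26.8092*v^4 - 43.5368*v^3 + 24.2736*v^2 + 8.2688*v + 0.5776)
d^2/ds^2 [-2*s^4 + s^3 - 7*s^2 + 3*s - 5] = -24*s^2 + 6*s - 14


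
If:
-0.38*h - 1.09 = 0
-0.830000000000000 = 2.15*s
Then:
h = -2.87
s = -0.39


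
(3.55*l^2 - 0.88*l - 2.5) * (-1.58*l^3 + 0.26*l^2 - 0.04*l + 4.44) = -5.609*l^5 + 2.3134*l^4 + 3.5792*l^3 + 15.1472*l^2 - 3.8072*l - 11.1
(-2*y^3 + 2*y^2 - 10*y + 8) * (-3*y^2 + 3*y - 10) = 6*y^5 - 12*y^4 + 56*y^3 - 74*y^2 + 124*y - 80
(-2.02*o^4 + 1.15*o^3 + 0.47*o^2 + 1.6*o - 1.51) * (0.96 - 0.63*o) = 1.2726*o^5 - 2.6637*o^4 + 0.8079*o^3 - 0.5568*o^2 + 2.4873*o - 1.4496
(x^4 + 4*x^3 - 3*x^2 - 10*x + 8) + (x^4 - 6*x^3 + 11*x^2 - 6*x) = 2*x^4 - 2*x^3 + 8*x^2 - 16*x + 8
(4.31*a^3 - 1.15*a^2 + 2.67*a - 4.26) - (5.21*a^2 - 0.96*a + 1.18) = 4.31*a^3 - 6.36*a^2 + 3.63*a - 5.44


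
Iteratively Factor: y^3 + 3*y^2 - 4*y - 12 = (y + 2)*(y^2 + y - 6) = (y - 2)*(y + 2)*(y + 3)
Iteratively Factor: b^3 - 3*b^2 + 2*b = (b - 2)*(b^2 - b) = (b - 2)*(b - 1)*(b)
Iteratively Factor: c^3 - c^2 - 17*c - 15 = (c + 3)*(c^2 - 4*c - 5) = (c + 1)*(c + 3)*(c - 5)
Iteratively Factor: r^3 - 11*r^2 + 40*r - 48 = (r - 4)*(r^2 - 7*r + 12) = (r - 4)^2*(r - 3)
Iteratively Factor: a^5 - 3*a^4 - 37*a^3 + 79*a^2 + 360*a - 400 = (a + 4)*(a^4 - 7*a^3 - 9*a^2 + 115*a - 100) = (a - 1)*(a + 4)*(a^3 - 6*a^2 - 15*a + 100) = (a - 5)*(a - 1)*(a + 4)*(a^2 - a - 20) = (a - 5)^2*(a - 1)*(a + 4)*(a + 4)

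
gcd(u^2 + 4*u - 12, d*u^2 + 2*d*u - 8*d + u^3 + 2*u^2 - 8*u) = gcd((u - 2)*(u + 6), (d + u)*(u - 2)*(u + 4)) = u - 2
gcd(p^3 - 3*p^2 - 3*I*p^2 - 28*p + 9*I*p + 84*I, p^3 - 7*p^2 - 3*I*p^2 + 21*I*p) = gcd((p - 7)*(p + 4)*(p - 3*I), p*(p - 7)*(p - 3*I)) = p^2 + p*(-7 - 3*I) + 21*I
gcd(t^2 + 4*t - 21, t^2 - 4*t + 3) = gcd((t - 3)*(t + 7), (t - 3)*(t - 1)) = t - 3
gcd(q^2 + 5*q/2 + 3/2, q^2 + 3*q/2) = q + 3/2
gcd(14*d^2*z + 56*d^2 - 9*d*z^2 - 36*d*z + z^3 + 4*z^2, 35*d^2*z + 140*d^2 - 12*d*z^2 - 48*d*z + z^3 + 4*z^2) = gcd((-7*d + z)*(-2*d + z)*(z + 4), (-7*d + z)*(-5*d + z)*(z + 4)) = -7*d*z - 28*d + z^2 + 4*z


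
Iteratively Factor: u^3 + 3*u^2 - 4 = (u + 2)*(u^2 + u - 2) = (u - 1)*(u + 2)*(u + 2)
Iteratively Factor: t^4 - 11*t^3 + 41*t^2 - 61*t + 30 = (t - 2)*(t^3 - 9*t^2 + 23*t - 15) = (t - 3)*(t - 2)*(t^2 - 6*t + 5) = (t - 3)*(t - 2)*(t - 1)*(t - 5)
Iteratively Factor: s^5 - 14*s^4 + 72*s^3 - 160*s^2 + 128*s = (s - 4)*(s^4 - 10*s^3 + 32*s^2 - 32*s) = s*(s - 4)*(s^3 - 10*s^2 + 32*s - 32) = s*(s - 4)*(s - 2)*(s^2 - 8*s + 16) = s*(s - 4)^2*(s - 2)*(s - 4)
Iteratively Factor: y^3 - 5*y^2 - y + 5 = (y - 5)*(y^2 - 1) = (y - 5)*(y - 1)*(y + 1)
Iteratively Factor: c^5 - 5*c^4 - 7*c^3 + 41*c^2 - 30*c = (c)*(c^4 - 5*c^3 - 7*c^2 + 41*c - 30) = c*(c - 2)*(c^3 - 3*c^2 - 13*c + 15) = c*(c - 5)*(c - 2)*(c^2 + 2*c - 3) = c*(c - 5)*(c - 2)*(c - 1)*(c + 3)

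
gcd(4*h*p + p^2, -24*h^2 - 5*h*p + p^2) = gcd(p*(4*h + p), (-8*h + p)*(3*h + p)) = 1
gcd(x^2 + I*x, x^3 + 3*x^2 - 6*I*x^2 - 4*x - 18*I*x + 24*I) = 1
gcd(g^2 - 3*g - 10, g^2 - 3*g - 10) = g^2 - 3*g - 10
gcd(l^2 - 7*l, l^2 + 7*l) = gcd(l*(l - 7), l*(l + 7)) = l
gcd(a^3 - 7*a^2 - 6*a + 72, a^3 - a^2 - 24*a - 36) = a^2 - 3*a - 18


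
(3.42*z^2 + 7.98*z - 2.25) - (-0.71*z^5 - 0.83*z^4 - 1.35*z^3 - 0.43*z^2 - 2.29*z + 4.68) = 0.71*z^5 + 0.83*z^4 + 1.35*z^3 + 3.85*z^2 + 10.27*z - 6.93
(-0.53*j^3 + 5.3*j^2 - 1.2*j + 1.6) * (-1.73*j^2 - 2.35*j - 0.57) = 0.9169*j^5 - 7.9235*j^4 - 10.0769*j^3 - 2.969*j^2 - 3.076*j - 0.912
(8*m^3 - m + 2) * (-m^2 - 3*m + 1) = -8*m^5 - 24*m^4 + 9*m^3 + m^2 - 7*m + 2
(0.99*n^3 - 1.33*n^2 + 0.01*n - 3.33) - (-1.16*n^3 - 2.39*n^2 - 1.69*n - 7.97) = 2.15*n^3 + 1.06*n^2 + 1.7*n + 4.64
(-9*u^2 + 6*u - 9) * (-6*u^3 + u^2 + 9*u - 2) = 54*u^5 - 45*u^4 - 21*u^3 + 63*u^2 - 93*u + 18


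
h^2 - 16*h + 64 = (h - 8)^2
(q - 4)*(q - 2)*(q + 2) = q^3 - 4*q^2 - 4*q + 16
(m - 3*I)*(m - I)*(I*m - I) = I*m^3 + 4*m^2 - I*m^2 - 4*m - 3*I*m + 3*I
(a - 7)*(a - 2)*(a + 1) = a^3 - 8*a^2 + 5*a + 14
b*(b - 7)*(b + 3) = b^3 - 4*b^2 - 21*b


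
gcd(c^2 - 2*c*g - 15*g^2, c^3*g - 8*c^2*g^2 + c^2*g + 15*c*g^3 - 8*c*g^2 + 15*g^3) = c - 5*g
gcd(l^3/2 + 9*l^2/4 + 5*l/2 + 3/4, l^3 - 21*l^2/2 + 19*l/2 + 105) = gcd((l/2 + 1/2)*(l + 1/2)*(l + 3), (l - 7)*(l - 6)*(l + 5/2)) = 1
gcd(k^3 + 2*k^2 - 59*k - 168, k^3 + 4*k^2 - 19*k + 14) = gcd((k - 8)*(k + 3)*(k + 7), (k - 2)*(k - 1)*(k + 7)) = k + 7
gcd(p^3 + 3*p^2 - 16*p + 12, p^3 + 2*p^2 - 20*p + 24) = p^2 + 4*p - 12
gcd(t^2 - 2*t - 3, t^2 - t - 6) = t - 3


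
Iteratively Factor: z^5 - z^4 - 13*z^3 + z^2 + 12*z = (z + 3)*(z^4 - 4*z^3 - z^2 + 4*z) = z*(z + 3)*(z^3 - 4*z^2 - z + 4) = z*(z + 1)*(z + 3)*(z^2 - 5*z + 4) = z*(z - 1)*(z + 1)*(z + 3)*(z - 4)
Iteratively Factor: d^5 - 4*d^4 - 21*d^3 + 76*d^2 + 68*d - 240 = (d - 3)*(d^4 - d^3 - 24*d^2 + 4*d + 80) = (d - 3)*(d - 2)*(d^3 + d^2 - 22*d - 40) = (d - 3)*(d - 2)*(d + 2)*(d^2 - d - 20) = (d - 5)*(d - 3)*(d - 2)*(d + 2)*(d + 4)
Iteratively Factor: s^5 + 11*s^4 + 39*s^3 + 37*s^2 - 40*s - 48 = (s - 1)*(s^4 + 12*s^3 + 51*s^2 + 88*s + 48) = (s - 1)*(s + 1)*(s^3 + 11*s^2 + 40*s + 48) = (s - 1)*(s + 1)*(s + 4)*(s^2 + 7*s + 12) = (s - 1)*(s + 1)*(s + 4)^2*(s + 3)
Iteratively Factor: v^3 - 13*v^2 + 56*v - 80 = (v - 4)*(v^2 - 9*v + 20) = (v - 4)^2*(v - 5)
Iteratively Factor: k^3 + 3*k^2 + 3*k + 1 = (k + 1)*(k^2 + 2*k + 1) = (k + 1)^2*(k + 1)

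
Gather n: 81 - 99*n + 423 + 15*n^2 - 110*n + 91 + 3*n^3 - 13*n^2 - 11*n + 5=3*n^3 + 2*n^2 - 220*n + 600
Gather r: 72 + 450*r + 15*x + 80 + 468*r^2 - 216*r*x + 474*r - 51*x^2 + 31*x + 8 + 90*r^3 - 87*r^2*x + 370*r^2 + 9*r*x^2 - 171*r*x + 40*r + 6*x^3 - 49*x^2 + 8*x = 90*r^3 + r^2*(838 - 87*x) + r*(9*x^2 - 387*x + 964) + 6*x^3 - 100*x^2 + 54*x + 160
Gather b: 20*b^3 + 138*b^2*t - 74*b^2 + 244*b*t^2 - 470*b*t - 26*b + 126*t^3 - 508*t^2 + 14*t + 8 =20*b^3 + b^2*(138*t - 74) + b*(244*t^2 - 470*t - 26) + 126*t^3 - 508*t^2 + 14*t + 8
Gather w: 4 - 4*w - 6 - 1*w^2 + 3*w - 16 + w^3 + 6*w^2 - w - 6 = w^3 + 5*w^2 - 2*w - 24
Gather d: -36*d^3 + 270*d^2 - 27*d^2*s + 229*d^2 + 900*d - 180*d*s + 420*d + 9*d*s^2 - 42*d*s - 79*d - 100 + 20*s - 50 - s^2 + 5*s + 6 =-36*d^3 + d^2*(499 - 27*s) + d*(9*s^2 - 222*s + 1241) - s^2 + 25*s - 144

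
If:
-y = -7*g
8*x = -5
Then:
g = y/7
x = -5/8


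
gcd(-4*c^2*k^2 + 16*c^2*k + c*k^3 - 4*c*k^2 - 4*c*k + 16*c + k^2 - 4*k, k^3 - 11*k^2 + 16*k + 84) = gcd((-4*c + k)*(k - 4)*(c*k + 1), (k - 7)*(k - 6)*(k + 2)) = 1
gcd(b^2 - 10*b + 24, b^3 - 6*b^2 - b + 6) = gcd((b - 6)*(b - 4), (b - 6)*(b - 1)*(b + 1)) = b - 6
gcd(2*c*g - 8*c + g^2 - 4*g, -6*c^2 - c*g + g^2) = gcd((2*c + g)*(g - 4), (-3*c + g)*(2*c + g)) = 2*c + g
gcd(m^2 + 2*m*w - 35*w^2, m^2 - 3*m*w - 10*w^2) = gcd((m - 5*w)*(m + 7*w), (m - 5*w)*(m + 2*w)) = -m + 5*w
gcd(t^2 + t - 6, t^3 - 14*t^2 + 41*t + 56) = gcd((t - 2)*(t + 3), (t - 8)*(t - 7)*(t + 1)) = 1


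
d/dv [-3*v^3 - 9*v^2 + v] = -9*v^2 - 18*v + 1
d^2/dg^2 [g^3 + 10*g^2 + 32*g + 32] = 6*g + 20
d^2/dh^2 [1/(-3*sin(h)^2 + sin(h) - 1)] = (36*sin(h)^4 - 9*sin(h)^3 - 65*sin(h)^2 + 19*sin(h) + 4)/(3*sin(h)^2 - sin(h) + 1)^3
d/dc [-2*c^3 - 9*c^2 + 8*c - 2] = -6*c^2 - 18*c + 8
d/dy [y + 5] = 1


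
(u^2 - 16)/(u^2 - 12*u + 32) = (u + 4)/(u - 8)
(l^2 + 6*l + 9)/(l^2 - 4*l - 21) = (l + 3)/(l - 7)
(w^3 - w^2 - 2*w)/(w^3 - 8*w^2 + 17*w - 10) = w*(w + 1)/(w^2 - 6*w + 5)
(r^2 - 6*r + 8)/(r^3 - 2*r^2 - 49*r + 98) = (r - 4)/(r^2 - 49)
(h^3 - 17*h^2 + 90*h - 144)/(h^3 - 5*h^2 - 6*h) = (h^2 - 11*h + 24)/(h*(h + 1))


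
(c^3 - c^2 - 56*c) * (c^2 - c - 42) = c^5 - 2*c^4 - 97*c^3 + 98*c^2 + 2352*c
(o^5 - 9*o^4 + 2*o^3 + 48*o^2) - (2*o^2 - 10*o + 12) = o^5 - 9*o^4 + 2*o^3 + 46*o^2 + 10*o - 12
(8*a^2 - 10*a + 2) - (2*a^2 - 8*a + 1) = 6*a^2 - 2*a + 1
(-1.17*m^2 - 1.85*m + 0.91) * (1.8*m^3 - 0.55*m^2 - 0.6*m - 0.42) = -2.106*m^5 - 2.6865*m^4 + 3.3575*m^3 + 1.1009*m^2 + 0.231*m - 0.3822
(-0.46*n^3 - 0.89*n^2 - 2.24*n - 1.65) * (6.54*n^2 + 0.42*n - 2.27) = -3.0084*n^5 - 6.0138*n^4 - 13.9792*n^3 - 9.7115*n^2 + 4.3918*n + 3.7455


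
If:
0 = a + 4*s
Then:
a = -4*s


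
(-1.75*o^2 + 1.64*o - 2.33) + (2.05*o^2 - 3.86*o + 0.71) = 0.3*o^2 - 2.22*o - 1.62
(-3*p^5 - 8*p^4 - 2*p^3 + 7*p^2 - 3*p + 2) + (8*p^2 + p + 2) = -3*p^5 - 8*p^4 - 2*p^3 + 15*p^2 - 2*p + 4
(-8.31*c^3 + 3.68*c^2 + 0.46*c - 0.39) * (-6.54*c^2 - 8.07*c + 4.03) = 54.3474*c^5 + 42.9945*c^4 - 66.1953*c^3 + 13.6688*c^2 + 5.0011*c - 1.5717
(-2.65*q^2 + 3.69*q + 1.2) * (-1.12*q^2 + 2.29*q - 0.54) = 2.968*q^4 - 10.2013*q^3 + 8.5371*q^2 + 0.7554*q - 0.648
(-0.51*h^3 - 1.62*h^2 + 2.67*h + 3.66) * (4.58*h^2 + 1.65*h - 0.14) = -2.3358*h^5 - 8.2611*h^4 + 9.627*h^3 + 21.3951*h^2 + 5.6652*h - 0.5124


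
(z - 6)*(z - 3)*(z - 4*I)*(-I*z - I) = -I*z^4 - 4*z^3 + 8*I*z^3 + 32*z^2 - 9*I*z^2 - 36*z - 18*I*z - 72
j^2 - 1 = (j - 1)*(j + 1)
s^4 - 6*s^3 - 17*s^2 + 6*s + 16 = (s - 8)*(s - 1)*(s + 1)*(s + 2)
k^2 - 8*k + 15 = (k - 5)*(k - 3)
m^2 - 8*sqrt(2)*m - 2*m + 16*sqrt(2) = (m - 2)*(m - 8*sqrt(2))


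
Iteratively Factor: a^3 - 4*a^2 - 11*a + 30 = (a - 5)*(a^2 + a - 6) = (a - 5)*(a + 3)*(a - 2)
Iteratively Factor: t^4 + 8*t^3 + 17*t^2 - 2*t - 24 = (t + 2)*(t^3 + 6*t^2 + 5*t - 12) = (t - 1)*(t + 2)*(t^2 + 7*t + 12) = (t - 1)*(t + 2)*(t + 3)*(t + 4)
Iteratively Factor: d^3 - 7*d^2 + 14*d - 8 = (d - 1)*(d^2 - 6*d + 8) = (d - 2)*(d - 1)*(d - 4)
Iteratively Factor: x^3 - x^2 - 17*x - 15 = (x + 1)*(x^2 - 2*x - 15) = (x + 1)*(x + 3)*(x - 5)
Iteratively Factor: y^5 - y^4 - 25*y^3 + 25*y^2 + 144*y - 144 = (y - 1)*(y^4 - 25*y^2 + 144) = (y - 4)*(y - 1)*(y^3 + 4*y^2 - 9*y - 36) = (y - 4)*(y - 1)*(y + 3)*(y^2 + y - 12) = (y - 4)*(y - 1)*(y + 3)*(y + 4)*(y - 3)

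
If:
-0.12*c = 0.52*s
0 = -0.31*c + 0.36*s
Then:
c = 0.00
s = 0.00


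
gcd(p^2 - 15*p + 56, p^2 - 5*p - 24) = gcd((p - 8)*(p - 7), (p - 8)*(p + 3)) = p - 8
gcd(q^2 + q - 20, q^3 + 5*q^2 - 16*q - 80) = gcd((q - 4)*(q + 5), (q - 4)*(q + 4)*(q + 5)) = q^2 + q - 20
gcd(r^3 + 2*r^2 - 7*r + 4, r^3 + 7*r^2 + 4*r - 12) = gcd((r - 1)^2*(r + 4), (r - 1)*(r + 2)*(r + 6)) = r - 1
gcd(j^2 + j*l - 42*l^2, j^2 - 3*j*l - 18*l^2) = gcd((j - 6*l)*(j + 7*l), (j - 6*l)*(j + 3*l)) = j - 6*l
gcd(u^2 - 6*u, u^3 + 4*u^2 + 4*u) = u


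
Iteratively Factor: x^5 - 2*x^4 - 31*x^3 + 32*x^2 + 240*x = (x + 3)*(x^4 - 5*x^3 - 16*x^2 + 80*x) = x*(x + 3)*(x^3 - 5*x^2 - 16*x + 80) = x*(x - 4)*(x + 3)*(x^2 - x - 20) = x*(x - 4)*(x + 3)*(x + 4)*(x - 5)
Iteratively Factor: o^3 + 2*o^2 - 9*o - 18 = (o + 3)*(o^2 - o - 6) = (o - 3)*(o + 3)*(o + 2)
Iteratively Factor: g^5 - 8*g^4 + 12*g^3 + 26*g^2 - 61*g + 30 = (g - 1)*(g^4 - 7*g^3 + 5*g^2 + 31*g - 30) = (g - 5)*(g - 1)*(g^3 - 2*g^2 - 5*g + 6) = (g - 5)*(g - 3)*(g - 1)*(g^2 + g - 2) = (g - 5)*(g - 3)*(g - 1)*(g + 2)*(g - 1)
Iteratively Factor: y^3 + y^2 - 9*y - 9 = (y - 3)*(y^2 + 4*y + 3) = (y - 3)*(y + 3)*(y + 1)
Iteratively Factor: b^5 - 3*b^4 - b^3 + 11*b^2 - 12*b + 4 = (b - 2)*(b^4 - b^3 - 3*b^2 + 5*b - 2) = (b - 2)*(b - 1)*(b^3 - 3*b + 2) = (b - 2)*(b - 1)*(b + 2)*(b^2 - 2*b + 1) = (b - 2)*(b - 1)^2*(b + 2)*(b - 1)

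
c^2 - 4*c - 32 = (c - 8)*(c + 4)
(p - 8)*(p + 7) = p^2 - p - 56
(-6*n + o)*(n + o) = -6*n^2 - 5*n*o + o^2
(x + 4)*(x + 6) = x^2 + 10*x + 24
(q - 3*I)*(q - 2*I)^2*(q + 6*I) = q^4 - I*q^3 + 26*q^2 - 84*I*q - 72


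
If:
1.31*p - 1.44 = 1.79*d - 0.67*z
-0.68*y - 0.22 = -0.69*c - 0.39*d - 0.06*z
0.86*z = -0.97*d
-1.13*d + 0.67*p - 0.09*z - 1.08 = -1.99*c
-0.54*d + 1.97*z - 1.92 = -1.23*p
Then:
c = 0.38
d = -1.53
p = -1.87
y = -0.66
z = 1.72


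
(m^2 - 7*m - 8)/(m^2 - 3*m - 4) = (m - 8)/(m - 4)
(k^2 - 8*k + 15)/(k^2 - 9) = (k - 5)/(k + 3)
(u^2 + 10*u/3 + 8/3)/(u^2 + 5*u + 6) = (u + 4/3)/(u + 3)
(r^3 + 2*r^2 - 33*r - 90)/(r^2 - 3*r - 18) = r + 5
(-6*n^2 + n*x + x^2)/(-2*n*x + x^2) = (3*n + x)/x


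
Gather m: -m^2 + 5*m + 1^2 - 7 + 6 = -m^2 + 5*m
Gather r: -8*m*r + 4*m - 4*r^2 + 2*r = 4*m - 4*r^2 + r*(2 - 8*m)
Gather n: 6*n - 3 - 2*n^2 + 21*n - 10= -2*n^2 + 27*n - 13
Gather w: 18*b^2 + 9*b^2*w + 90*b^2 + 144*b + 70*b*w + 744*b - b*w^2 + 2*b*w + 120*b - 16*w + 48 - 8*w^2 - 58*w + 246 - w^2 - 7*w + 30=108*b^2 + 1008*b + w^2*(-b - 9) + w*(9*b^2 + 72*b - 81) + 324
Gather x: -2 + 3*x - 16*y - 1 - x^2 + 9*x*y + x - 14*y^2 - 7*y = -x^2 + x*(9*y + 4) - 14*y^2 - 23*y - 3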